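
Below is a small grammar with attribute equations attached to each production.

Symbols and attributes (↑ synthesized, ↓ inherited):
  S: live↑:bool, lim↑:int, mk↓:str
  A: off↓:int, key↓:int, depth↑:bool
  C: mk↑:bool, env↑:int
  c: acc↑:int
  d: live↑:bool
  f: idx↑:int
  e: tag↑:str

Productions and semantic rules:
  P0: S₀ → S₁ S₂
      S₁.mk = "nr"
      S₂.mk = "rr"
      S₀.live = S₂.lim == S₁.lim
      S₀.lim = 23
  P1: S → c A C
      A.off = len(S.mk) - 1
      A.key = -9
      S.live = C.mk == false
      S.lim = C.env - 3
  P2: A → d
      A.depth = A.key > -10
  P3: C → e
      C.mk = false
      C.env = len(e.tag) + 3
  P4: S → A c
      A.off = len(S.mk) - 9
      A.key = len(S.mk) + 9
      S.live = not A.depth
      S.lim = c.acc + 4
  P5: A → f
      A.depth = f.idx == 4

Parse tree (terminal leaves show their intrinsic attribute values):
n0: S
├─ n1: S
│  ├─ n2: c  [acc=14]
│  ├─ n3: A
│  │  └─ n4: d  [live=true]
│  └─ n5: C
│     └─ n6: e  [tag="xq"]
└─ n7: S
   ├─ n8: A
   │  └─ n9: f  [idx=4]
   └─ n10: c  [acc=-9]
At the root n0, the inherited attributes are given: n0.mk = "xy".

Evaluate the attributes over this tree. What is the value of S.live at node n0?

false

1. n0.mk = "xy"  [given at root]
2. n1.mk = "nr"  ["nr"]
3. n2.acc = 14  [terminal]
4. n3.off = 1  [len(S.mk) - 1]
5. n3.key = -9  [-9]
6. n4.live = true  [terminal]
7. n3.depth = true  [A.key > -10]
8. n6.tag = "xq"  [terminal]
9. n5.mk = false  [false]
10. n5.env = 5  [len(e.tag) + 3]
11. n1.live = true  [C.mk == false]
12. n1.lim = 2  [C.env - 3]
13. n7.mk = "rr"  ["rr"]
14. n8.off = -7  [len(S.mk) - 9]
15. n8.key = 11  [len(S.mk) + 9]
16. n9.idx = 4  [terminal]
17. n8.depth = true  [f.idx == 4]
18. n10.acc = -9  [terminal]
19. n7.live = false  [not A.depth]
20. n7.lim = -5  [c.acc + 4]
21. n0.live = false  [S₂.lim == S₁.lim]
22. n0.lim = 23  [23]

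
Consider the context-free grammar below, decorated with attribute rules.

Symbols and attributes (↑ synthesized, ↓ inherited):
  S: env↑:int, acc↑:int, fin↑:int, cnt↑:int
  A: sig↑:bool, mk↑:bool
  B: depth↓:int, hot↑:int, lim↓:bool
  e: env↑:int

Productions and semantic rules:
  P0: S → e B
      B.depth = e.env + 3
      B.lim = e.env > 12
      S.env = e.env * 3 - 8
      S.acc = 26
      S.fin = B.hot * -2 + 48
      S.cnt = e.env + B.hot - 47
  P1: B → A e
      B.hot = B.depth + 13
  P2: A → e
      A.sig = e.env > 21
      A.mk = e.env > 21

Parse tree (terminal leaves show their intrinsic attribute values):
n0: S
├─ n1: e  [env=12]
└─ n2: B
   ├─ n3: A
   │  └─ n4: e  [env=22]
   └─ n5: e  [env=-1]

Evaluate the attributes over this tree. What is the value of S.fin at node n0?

1. n1.env = 12  [terminal]
2. n2.depth = 15  [e.env + 3]
3. n2.lim = false  [e.env > 12]
4. n4.env = 22  [terminal]
5. n3.sig = true  [e.env > 21]
6. n3.mk = true  [e.env > 21]
7. n5.env = -1  [terminal]
8. n2.hot = 28  [B.depth + 13]
9. n0.env = 28  [e.env * 3 - 8]
10. n0.acc = 26  [26]
11. n0.fin = -8  [B.hot * -2 + 48]
12. n0.cnt = -7  [e.env + B.hot - 47]

-8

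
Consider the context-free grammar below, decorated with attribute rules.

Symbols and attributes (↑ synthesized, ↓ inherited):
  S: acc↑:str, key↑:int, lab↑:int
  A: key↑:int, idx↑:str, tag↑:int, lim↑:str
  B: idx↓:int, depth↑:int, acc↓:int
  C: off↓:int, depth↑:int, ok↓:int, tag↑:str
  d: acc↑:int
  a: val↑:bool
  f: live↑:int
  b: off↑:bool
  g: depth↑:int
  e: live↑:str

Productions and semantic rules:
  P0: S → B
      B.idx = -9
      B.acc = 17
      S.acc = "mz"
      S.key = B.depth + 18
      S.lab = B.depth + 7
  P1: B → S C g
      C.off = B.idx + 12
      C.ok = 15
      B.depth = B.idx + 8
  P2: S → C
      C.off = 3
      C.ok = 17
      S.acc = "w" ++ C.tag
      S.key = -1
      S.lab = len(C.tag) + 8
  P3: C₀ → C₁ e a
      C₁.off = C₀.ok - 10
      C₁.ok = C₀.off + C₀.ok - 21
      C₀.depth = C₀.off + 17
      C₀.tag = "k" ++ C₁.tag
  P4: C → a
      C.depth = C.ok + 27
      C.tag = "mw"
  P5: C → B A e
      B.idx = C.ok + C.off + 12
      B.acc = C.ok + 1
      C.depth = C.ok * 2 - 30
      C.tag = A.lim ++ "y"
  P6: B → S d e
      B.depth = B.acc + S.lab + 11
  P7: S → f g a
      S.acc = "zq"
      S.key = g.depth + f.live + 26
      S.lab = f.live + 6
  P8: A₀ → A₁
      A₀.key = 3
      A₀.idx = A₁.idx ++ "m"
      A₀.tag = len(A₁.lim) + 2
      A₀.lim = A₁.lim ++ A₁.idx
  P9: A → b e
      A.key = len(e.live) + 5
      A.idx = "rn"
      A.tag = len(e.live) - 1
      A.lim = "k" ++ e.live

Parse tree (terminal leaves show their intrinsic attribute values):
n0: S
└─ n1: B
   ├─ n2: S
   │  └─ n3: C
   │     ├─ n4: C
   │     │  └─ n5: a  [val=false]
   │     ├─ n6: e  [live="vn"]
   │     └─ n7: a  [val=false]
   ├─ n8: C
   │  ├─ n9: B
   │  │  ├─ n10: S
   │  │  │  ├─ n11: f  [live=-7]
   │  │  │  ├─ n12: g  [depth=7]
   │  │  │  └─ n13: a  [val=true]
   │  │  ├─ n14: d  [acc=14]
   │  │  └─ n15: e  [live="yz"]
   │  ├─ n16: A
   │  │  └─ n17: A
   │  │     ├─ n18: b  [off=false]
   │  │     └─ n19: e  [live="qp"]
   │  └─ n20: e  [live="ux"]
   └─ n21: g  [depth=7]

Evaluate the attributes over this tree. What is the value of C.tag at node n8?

"kqprny"

1. n1.idx = -9  [-9]
2. n1.acc = 17  [17]
3. n3.off = 3  [3]
4. n3.ok = 17  [17]
5. n4.off = 7  [C₀.ok - 10]
6. n4.ok = -1  [C₀.off + C₀.ok - 21]
7. n5.val = false  [terminal]
8. n4.depth = 26  [C.ok + 27]
9. n4.tag = "mw"  ["mw"]
10. n6.live = "vn"  [terminal]
11. n7.val = false  [terminal]
12. n3.depth = 20  [C₀.off + 17]
13. n3.tag = "kmw"  ["k" ++ C₁.tag]
14. n2.acc = "wkmw"  ["w" ++ C.tag]
15. n2.key = -1  [-1]
16. n2.lab = 11  [len(C.tag) + 8]
17. n8.off = 3  [B.idx + 12]
18. n8.ok = 15  [15]
19. n9.idx = 30  [C.ok + C.off + 12]
20. n9.acc = 16  [C.ok + 1]
21. n11.live = -7  [terminal]
22. n12.depth = 7  [terminal]
23. n13.val = true  [terminal]
24. n10.acc = "zq"  ["zq"]
25. n10.key = 26  [g.depth + f.live + 26]
26. n10.lab = -1  [f.live + 6]
27. n14.acc = 14  [terminal]
28. n15.live = "yz"  [terminal]
29. n9.depth = 26  [B.acc + S.lab + 11]
30. n18.off = false  [terminal]
31. n19.live = "qp"  [terminal]
32. n17.key = 7  [len(e.live) + 5]
33. n17.idx = "rn"  ["rn"]
34. n17.tag = 1  [len(e.live) - 1]
35. n17.lim = "kqp"  ["k" ++ e.live]
36. n16.key = 3  [3]
37. n16.idx = "rnm"  [A₁.idx ++ "m"]
38. n16.tag = 5  [len(A₁.lim) + 2]
39. n16.lim = "kqprn"  [A₁.lim ++ A₁.idx]
40. n20.live = "ux"  [terminal]
41. n8.depth = 0  [C.ok * 2 - 30]
42. n8.tag = "kqprny"  [A.lim ++ "y"]
43. n21.depth = 7  [terminal]
44. n1.depth = -1  [B.idx + 8]
45. n0.acc = "mz"  ["mz"]
46. n0.key = 17  [B.depth + 18]
47. n0.lab = 6  [B.depth + 7]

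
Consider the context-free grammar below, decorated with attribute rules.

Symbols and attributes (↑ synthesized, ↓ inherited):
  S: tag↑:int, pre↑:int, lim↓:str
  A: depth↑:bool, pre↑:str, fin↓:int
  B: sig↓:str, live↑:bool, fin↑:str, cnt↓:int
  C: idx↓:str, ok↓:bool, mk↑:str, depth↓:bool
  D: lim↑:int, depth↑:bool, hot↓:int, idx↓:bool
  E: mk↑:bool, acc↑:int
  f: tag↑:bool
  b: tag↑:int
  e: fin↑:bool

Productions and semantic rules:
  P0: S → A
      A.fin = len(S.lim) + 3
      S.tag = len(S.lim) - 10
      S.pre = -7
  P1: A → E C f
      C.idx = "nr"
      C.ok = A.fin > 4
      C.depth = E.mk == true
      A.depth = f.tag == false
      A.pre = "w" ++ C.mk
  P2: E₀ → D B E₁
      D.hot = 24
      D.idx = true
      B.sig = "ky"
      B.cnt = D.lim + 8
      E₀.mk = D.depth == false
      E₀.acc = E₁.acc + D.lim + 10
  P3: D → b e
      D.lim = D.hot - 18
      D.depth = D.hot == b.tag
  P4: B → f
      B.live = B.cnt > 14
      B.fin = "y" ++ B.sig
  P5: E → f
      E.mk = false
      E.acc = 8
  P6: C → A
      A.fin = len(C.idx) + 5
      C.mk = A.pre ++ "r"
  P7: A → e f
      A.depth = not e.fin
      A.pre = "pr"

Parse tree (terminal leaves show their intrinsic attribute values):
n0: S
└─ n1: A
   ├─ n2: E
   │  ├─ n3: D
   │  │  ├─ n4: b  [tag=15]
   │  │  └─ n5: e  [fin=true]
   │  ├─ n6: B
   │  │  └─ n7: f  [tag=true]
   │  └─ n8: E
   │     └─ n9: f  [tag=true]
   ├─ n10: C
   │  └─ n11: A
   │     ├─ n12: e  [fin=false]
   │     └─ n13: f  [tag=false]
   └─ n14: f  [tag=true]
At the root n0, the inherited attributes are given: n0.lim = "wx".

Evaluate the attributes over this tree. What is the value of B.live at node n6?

1. n0.lim = "wx"  [given at root]
2. n1.fin = 5  [len(S.lim) + 3]
3. n3.hot = 24  [24]
4. n3.idx = true  [true]
5. n4.tag = 15  [terminal]
6. n5.fin = true  [terminal]
7. n3.lim = 6  [D.hot - 18]
8. n3.depth = false  [D.hot == b.tag]
9. n6.sig = "ky"  ["ky"]
10. n6.cnt = 14  [D.lim + 8]
11. n7.tag = true  [terminal]
12. n6.live = false  [B.cnt > 14]
13. n6.fin = "yky"  ["y" ++ B.sig]
14. n9.tag = true  [terminal]
15. n8.mk = false  [false]
16. n8.acc = 8  [8]
17. n2.mk = true  [D.depth == false]
18. n2.acc = 24  [E₁.acc + D.lim + 10]
19. n10.idx = "nr"  ["nr"]
20. n10.ok = true  [A.fin > 4]
21. n10.depth = true  [E.mk == true]
22. n11.fin = 7  [len(C.idx) + 5]
23. n12.fin = false  [terminal]
24. n13.tag = false  [terminal]
25. n11.depth = true  [not e.fin]
26. n11.pre = "pr"  ["pr"]
27. n10.mk = "prr"  [A.pre ++ "r"]
28. n14.tag = true  [terminal]
29. n1.depth = false  [f.tag == false]
30. n1.pre = "wprr"  ["w" ++ C.mk]
31. n0.tag = -8  [len(S.lim) - 10]
32. n0.pre = -7  [-7]

false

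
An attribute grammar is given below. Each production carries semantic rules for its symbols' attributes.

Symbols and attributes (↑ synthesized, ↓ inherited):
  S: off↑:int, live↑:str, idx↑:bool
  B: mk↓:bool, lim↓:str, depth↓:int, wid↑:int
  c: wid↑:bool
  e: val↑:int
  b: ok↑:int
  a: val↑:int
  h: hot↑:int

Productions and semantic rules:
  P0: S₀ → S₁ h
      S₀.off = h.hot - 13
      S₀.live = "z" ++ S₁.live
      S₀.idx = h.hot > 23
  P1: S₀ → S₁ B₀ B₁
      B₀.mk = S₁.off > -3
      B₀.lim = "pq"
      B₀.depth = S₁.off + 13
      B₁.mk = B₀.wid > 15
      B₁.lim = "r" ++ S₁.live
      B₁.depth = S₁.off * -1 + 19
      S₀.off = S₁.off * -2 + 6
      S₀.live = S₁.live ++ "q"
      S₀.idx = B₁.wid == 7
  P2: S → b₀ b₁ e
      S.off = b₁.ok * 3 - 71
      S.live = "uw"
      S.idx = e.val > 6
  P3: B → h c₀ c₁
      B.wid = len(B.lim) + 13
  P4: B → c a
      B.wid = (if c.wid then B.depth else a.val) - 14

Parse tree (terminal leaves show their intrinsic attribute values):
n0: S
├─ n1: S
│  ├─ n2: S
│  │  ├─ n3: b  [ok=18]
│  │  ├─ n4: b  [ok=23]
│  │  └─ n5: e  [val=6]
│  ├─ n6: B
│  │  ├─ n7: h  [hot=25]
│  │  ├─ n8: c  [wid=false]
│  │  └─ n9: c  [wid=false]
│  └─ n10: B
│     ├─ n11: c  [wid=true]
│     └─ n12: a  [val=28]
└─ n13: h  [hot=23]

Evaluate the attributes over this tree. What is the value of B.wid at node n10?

1. n3.ok = 18  [terminal]
2. n4.ok = 23  [terminal]
3. n5.val = 6  [terminal]
4. n2.off = -2  [b₁.ok * 3 - 71]
5. n2.live = "uw"  ["uw"]
6. n2.idx = false  [e.val > 6]
7. n6.mk = true  [S₁.off > -3]
8. n6.lim = "pq"  ["pq"]
9. n6.depth = 11  [S₁.off + 13]
10. n7.hot = 25  [terminal]
11. n8.wid = false  [terminal]
12. n9.wid = false  [terminal]
13. n6.wid = 15  [len(B.lim) + 13]
14. n10.mk = false  [B₀.wid > 15]
15. n10.lim = "ruw"  ["r" ++ S₁.live]
16. n10.depth = 21  [S₁.off * -1 + 19]
17. n11.wid = true  [terminal]
18. n12.val = 28  [terminal]
19. n10.wid = 7  [(if c.wid then B.depth else a.val) - 14]
20. n1.off = 10  [S₁.off * -2 + 6]
21. n1.live = "uwq"  [S₁.live ++ "q"]
22. n1.idx = true  [B₁.wid == 7]
23. n13.hot = 23  [terminal]
24. n0.off = 10  [h.hot - 13]
25. n0.live = "zuwq"  ["z" ++ S₁.live]
26. n0.idx = false  [h.hot > 23]

7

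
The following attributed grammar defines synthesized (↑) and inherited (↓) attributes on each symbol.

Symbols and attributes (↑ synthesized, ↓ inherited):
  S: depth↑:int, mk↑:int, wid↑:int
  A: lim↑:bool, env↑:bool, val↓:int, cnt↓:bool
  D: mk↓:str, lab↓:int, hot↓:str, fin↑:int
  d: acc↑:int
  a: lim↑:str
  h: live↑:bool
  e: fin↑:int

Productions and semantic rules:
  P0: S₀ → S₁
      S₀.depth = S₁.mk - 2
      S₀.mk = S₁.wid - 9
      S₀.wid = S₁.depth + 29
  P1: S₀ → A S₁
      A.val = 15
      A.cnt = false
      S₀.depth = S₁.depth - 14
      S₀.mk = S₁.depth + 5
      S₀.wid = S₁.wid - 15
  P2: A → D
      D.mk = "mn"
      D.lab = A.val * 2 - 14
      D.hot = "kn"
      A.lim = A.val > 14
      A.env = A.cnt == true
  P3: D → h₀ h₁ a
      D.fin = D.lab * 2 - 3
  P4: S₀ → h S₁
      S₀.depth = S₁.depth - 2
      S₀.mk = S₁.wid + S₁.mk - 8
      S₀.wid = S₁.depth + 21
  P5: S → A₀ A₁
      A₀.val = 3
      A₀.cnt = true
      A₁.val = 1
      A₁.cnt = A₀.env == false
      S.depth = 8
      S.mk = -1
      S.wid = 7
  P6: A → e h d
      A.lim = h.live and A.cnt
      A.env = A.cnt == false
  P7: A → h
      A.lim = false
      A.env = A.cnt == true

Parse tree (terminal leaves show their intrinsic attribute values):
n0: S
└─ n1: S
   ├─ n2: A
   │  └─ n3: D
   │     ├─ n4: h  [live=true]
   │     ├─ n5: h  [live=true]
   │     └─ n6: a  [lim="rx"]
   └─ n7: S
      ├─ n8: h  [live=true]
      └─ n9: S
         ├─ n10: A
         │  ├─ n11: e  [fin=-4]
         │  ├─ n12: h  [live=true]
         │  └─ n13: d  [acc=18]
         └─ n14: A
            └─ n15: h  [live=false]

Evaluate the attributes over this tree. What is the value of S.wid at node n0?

21

1. n2.val = 15  [15]
2. n2.cnt = false  [false]
3. n3.mk = "mn"  ["mn"]
4. n3.lab = 16  [A.val * 2 - 14]
5. n3.hot = "kn"  ["kn"]
6. n4.live = true  [terminal]
7. n5.live = true  [terminal]
8. n6.lim = "rx"  [terminal]
9. n3.fin = 29  [D.lab * 2 - 3]
10. n2.lim = true  [A.val > 14]
11. n2.env = false  [A.cnt == true]
12. n8.live = true  [terminal]
13. n10.val = 3  [3]
14. n10.cnt = true  [true]
15. n11.fin = -4  [terminal]
16. n12.live = true  [terminal]
17. n13.acc = 18  [terminal]
18. n10.lim = true  [h.live and A.cnt]
19. n10.env = false  [A.cnt == false]
20. n14.val = 1  [1]
21. n14.cnt = true  [A₀.env == false]
22. n15.live = false  [terminal]
23. n14.lim = false  [false]
24. n14.env = true  [A.cnt == true]
25. n9.depth = 8  [8]
26. n9.mk = -1  [-1]
27. n9.wid = 7  [7]
28. n7.depth = 6  [S₁.depth - 2]
29. n7.mk = -2  [S₁.wid + S₁.mk - 8]
30. n7.wid = 29  [S₁.depth + 21]
31. n1.depth = -8  [S₁.depth - 14]
32. n1.mk = 11  [S₁.depth + 5]
33. n1.wid = 14  [S₁.wid - 15]
34. n0.depth = 9  [S₁.mk - 2]
35. n0.mk = 5  [S₁.wid - 9]
36. n0.wid = 21  [S₁.depth + 29]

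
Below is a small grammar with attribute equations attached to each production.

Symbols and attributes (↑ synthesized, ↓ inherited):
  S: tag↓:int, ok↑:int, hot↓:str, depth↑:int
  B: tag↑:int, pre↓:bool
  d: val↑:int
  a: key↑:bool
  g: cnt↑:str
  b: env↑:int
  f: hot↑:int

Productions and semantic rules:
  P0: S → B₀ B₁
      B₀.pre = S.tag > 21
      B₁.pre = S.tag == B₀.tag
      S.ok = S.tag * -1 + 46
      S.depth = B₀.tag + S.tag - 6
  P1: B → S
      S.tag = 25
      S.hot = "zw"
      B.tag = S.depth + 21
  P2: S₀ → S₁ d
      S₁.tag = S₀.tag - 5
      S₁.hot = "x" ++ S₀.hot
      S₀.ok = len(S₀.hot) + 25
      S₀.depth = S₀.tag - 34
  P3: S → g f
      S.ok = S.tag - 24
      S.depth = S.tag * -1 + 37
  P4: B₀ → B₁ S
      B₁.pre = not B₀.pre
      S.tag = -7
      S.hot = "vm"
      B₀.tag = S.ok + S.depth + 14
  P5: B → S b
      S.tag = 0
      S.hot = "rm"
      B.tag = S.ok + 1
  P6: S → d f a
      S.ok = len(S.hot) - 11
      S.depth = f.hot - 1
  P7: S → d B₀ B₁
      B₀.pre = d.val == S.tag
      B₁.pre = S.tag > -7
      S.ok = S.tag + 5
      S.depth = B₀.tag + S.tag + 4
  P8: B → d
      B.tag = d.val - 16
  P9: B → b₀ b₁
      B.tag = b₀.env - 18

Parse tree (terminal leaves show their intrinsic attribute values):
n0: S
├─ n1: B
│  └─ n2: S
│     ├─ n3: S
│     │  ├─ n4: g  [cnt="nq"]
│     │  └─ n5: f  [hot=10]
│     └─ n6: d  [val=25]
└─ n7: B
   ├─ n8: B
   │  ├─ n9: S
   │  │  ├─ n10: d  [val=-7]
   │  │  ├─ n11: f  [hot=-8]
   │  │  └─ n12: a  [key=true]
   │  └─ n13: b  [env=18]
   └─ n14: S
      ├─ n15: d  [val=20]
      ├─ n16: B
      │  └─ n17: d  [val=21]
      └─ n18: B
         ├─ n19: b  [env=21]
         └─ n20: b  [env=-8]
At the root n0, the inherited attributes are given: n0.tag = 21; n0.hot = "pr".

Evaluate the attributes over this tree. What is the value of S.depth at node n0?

1. n0.tag = 21  [given at root]
2. n0.hot = "pr"  [given at root]
3. n1.pre = false  [S.tag > 21]
4. n2.tag = 25  [25]
5. n2.hot = "zw"  ["zw"]
6. n3.tag = 20  [S₀.tag - 5]
7. n3.hot = "xzw"  ["x" ++ S₀.hot]
8. n4.cnt = "nq"  [terminal]
9. n5.hot = 10  [terminal]
10. n3.ok = -4  [S.tag - 24]
11. n3.depth = 17  [S.tag * -1 + 37]
12. n6.val = 25  [terminal]
13. n2.ok = 27  [len(S₀.hot) + 25]
14. n2.depth = -9  [S₀.tag - 34]
15. n1.tag = 12  [S.depth + 21]
16. n7.pre = false  [S.tag == B₀.tag]
17. n8.pre = true  [not B₀.pre]
18. n9.tag = 0  [0]
19. n9.hot = "rm"  ["rm"]
20. n10.val = -7  [terminal]
21. n11.hot = -8  [terminal]
22. n12.key = true  [terminal]
23. n9.ok = -9  [len(S.hot) - 11]
24. n9.depth = -9  [f.hot - 1]
25. n13.env = 18  [terminal]
26. n8.tag = -8  [S.ok + 1]
27. n14.tag = -7  [-7]
28. n14.hot = "vm"  ["vm"]
29. n15.val = 20  [terminal]
30. n16.pre = false  [d.val == S.tag]
31. n17.val = 21  [terminal]
32. n16.tag = 5  [d.val - 16]
33. n18.pre = false  [S.tag > -7]
34. n19.env = 21  [terminal]
35. n20.env = -8  [terminal]
36. n18.tag = 3  [b₀.env - 18]
37. n14.ok = -2  [S.tag + 5]
38. n14.depth = 2  [B₀.tag + S.tag + 4]
39. n7.tag = 14  [S.ok + S.depth + 14]
40. n0.ok = 25  [S.tag * -1 + 46]
41. n0.depth = 27  [B₀.tag + S.tag - 6]

27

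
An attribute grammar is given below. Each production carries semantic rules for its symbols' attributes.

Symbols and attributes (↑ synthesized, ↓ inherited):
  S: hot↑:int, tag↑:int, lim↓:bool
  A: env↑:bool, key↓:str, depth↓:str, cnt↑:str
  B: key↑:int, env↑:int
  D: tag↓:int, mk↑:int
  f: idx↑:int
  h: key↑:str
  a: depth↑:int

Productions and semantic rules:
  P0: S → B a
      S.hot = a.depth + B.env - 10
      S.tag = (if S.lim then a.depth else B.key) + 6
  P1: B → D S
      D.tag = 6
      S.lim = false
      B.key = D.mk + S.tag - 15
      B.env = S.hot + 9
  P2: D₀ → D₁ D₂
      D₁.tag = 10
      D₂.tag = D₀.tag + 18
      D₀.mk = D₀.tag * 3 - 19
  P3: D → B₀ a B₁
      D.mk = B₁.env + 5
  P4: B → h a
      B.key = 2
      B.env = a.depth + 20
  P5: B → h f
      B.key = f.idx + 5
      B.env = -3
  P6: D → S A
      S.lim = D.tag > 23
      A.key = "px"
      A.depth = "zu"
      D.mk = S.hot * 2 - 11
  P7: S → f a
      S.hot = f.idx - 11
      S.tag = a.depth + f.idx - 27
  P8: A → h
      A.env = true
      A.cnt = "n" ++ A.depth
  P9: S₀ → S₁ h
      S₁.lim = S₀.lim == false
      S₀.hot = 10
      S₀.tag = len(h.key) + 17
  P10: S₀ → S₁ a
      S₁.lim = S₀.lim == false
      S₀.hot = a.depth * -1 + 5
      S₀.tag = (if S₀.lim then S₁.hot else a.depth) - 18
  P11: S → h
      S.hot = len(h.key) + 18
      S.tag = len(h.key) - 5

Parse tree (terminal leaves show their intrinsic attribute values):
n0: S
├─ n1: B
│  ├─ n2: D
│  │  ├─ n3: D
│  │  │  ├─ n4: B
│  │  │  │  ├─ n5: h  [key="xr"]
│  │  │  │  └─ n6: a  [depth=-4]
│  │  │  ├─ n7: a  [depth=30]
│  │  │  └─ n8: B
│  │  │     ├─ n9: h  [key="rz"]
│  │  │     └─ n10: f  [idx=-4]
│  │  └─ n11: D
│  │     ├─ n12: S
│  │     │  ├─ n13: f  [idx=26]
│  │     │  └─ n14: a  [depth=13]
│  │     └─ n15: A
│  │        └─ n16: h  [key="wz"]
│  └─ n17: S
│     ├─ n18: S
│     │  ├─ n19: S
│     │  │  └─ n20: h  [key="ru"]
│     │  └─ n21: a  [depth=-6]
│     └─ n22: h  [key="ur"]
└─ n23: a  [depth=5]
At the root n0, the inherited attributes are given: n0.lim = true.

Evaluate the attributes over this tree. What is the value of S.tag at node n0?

1. n0.lim = true  [given at root]
2. n2.tag = 6  [6]
3. n3.tag = 10  [10]
4. n5.key = "xr"  [terminal]
5. n6.depth = -4  [terminal]
6. n4.key = 2  [2]
7. n4.env = 16  [a.depth + 20]
8. n7.depth = 30  [terminal]
9. n9.key = "rz"  [terminal]
10. n10.idx = -4  [terminal]
11. n8.key = 1  [f.idx + 5]
12. n8.env = -3  [-3]
13. n3.mk = 2  [B₁.env + 5]
14. n11.tag = 24  [D₀.tag + 18]
15. n12.lim = true  [D.tag > 23]
16. n13.idx = 26  [terminal]
17. n14.depth = 13  [terminal]
18. n12.hot = 15  [f.idx - 11]
19. n12.tag = 12  [a.depth + f.idx - 27]
20. n15.key = "px"  ["px"]
21. n15.depth = "zu"  ["zu"]
22. n16.key = "wz"  [terminal]
23. n15.env = true  [true]
24. n15.cnt = "nzu"  ["n" ++ A.depth]
25. n11.mk = 19  [S.hot * 2 - 11]
26. n2.mk = -1  [D₀.tag * 3 - 19]
27. n17.lim = false  [false]
28. n18.lim = true  [S₀.lim == false]
29. n19.lim = false  [S₀.lim == false]
30. n20.key = "ru"  [terminal]
31. n19.hot = 20  [len(h.key) + 18]
32. n19.tag = -3  [len(h.key) - 5]
33. n21.depth = -6  [terminal]
34. n18.hot = 11  [a.depth * -1 + 5]
35. n18.tag = 2  [(if S₀.lim then S₁.hot else a.depth) - 18]
36. n22.key = "ur"  [terminal]
37. n17.hot = 10  [10]
38. n17.tag = 19  [len(h.key) + 17]
39. n1.key = 3  [D.mk + S.tag - 15]
40. n1.env = 19  [S.hot + 9]
41. n23.depth = 5  [terminal]
42. n0.hot = 14  [a.depth + B.env - 10]
43. n0.tag = 11  [(if S.lim then a.depth else B.key) + 6]

11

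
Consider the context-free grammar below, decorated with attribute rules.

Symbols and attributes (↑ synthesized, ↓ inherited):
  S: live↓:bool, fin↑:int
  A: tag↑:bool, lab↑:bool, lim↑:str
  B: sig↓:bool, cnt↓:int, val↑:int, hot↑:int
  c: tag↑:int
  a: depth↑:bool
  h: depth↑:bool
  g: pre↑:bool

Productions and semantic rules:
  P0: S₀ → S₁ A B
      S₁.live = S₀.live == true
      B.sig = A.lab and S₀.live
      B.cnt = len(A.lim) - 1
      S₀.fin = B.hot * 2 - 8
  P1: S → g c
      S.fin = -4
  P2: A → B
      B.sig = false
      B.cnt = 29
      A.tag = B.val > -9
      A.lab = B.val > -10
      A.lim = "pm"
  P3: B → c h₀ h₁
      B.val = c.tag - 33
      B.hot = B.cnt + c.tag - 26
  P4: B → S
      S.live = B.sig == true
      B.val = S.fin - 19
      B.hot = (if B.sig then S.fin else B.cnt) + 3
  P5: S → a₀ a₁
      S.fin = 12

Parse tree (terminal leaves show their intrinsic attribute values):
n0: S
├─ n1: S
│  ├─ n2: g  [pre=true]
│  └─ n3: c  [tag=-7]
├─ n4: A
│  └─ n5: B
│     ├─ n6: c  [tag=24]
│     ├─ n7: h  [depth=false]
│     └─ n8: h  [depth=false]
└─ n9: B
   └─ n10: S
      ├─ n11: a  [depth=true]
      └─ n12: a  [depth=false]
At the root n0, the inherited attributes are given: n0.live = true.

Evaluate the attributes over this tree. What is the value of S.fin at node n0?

22

1. n0.live = true  [given at root]
2. n1.live = true  [S₀.live == true]
3. n2.pre = true  [terminal]
4. n3.tag = -7  [terminal]
5. n1.fin = -4  [-4]
6. n5.sig = false  [false]
7. n5.cnt = 29  [29]
8. n6.tag = 24  [terminal]
9. n7.depth = false  [terminal]
10. n8.depth = false  [terminal]
11. n5.val = -9  [c.tag - 33]
12. n5.hot = 27  [B.cnt + c.tag - 26]
13. n4.tag = false  [B.val > -9]
14. n4.lab = true  [B.val > -10]
15. n4.lim = "pm"  ["pm"]
16. n9.sig = true  [A.lab and S₀.live]
17. n9.cnt = 1  [len(A.lim) - 1]
18. n10.live = true  [B.sig == true]
19. n11.depth = true  [terminal]
20. n12.depth = false  [terminal]
21. n10.fin = 12  [12]
22. n9.val = -7  [S.fin - 19]
23. n9.hot = 15  [(if B.sig then S.fin else B.cnt) + 3]
24. n0.fin = 22  [B.hot * 2 - 8]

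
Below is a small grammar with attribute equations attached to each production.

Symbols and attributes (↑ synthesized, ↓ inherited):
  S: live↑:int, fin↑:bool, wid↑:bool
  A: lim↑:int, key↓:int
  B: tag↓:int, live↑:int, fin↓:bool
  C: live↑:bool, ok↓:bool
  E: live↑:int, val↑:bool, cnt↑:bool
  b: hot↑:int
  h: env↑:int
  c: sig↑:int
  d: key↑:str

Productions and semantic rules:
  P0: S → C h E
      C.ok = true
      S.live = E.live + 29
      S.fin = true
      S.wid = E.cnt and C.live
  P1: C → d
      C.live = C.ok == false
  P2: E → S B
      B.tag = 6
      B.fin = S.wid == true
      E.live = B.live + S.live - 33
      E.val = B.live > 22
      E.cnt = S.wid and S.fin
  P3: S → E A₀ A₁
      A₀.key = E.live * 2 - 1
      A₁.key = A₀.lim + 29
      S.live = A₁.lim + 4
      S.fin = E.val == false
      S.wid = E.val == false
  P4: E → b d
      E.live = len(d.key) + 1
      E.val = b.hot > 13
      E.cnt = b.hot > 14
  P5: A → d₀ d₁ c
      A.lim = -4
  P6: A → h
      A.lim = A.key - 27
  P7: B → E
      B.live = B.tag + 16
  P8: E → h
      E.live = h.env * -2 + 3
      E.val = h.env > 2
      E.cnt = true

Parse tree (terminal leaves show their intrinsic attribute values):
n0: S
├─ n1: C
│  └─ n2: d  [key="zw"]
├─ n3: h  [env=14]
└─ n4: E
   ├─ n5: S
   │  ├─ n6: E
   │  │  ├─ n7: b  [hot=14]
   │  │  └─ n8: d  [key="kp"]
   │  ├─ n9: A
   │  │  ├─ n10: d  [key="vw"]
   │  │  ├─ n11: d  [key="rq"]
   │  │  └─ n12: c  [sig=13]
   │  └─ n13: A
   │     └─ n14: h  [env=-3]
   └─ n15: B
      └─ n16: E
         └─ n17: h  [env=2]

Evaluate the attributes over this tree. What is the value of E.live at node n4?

-9

1. n1.ok = true  [true]
2. n2.key = "zw"  [terminal]
3. n1.live = false  [C.ok == false]
4. n3.env = 14  [terminal]
5. n7.hot = 14  [terminal]
6. n8.key = "kp"  [terminal]
7. n6.live = 3  [len(d.key) + 1]
8. n6.val = true  [b.hot > 13]
9. n6.cnt = false  [b.hot > 14]
10. n9.key = 5  [E.live * 2 - 1]
11. n10.key = "vw"  [terminal]
12. n11.key = "rq"  [terminal]
13. n12.sig = 13  [terminal]
14. n9.lim = -4  [-4]
15. n13.key = 25  [A₀.lim + 29]
16. n14.env = -3  [terminal]
17. n13.lim = -2  [A.key - 27]
18. n5.live = 2  [A₁.lim + 4]
19. n5.fin = false  [E.val == false]
20. n5.wid = false  [E.val == false]
21. n15.tag = 6  [6]
22. n15.fin = false  [S.wid == true]
23. n17.env = 2  [terminal]
24. n16.live = -1  [h.env * -2 + 3]
25. n16.val = false  [h.env > 2]
26. n16.cnt = true  [true]
27. n15.live = 22  [B.tag + 16]
28. n4.live = -9  [B.live + S.live - 33]
29. n4.val = false  [B.live > 22]
30. n4.cnt = false  [S.wid and S.fin]
31. n0.live = 20  [E.live + 29]
32. n0.fin = true  [true]
33. n0.wid = false  [E.cnt and C.live]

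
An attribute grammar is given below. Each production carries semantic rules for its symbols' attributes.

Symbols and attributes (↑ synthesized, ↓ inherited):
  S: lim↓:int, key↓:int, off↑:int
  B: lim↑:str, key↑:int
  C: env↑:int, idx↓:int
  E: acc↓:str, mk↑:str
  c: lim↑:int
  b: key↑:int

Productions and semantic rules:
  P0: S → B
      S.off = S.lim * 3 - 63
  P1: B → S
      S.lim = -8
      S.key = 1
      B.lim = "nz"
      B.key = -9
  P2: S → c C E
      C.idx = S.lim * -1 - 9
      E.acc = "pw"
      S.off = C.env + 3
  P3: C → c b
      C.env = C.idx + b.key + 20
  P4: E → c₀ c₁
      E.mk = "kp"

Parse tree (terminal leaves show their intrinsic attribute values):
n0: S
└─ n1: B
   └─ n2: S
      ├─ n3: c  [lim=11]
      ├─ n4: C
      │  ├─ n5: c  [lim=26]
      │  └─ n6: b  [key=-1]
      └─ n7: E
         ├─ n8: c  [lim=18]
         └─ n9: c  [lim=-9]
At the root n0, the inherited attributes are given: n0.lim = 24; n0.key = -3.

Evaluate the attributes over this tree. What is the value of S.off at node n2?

21

1. n0.lim = 24  [given at root]
2. n0.key = -3  [given at root]
3. n2.lim = -8  [-8]
4. n2.key = 1  [1]
5. n3.lim = 11  [terminal]
6. n4.idx = -1  [S.lim * -1 - 9]
7. n5.lim = 26  [terminal]
8. n6.key = -1  [terminal]
9. n4.env = 18  [C.idx + b.key + 20]
10. n7.acc = "pw"  ["pw"]
11. n8.lim = 18  [terminal]
12. n9.lim = -9  [terminal]
13. n7.mk = "kp"  ["kp"]
14. n2.off = 21  [C.env + 3]
15. n1.lim = "nz"  ["nz"]
16. n1.key = -9  [-9]
17. n0.off = 9  [S.lim * 3 - 63]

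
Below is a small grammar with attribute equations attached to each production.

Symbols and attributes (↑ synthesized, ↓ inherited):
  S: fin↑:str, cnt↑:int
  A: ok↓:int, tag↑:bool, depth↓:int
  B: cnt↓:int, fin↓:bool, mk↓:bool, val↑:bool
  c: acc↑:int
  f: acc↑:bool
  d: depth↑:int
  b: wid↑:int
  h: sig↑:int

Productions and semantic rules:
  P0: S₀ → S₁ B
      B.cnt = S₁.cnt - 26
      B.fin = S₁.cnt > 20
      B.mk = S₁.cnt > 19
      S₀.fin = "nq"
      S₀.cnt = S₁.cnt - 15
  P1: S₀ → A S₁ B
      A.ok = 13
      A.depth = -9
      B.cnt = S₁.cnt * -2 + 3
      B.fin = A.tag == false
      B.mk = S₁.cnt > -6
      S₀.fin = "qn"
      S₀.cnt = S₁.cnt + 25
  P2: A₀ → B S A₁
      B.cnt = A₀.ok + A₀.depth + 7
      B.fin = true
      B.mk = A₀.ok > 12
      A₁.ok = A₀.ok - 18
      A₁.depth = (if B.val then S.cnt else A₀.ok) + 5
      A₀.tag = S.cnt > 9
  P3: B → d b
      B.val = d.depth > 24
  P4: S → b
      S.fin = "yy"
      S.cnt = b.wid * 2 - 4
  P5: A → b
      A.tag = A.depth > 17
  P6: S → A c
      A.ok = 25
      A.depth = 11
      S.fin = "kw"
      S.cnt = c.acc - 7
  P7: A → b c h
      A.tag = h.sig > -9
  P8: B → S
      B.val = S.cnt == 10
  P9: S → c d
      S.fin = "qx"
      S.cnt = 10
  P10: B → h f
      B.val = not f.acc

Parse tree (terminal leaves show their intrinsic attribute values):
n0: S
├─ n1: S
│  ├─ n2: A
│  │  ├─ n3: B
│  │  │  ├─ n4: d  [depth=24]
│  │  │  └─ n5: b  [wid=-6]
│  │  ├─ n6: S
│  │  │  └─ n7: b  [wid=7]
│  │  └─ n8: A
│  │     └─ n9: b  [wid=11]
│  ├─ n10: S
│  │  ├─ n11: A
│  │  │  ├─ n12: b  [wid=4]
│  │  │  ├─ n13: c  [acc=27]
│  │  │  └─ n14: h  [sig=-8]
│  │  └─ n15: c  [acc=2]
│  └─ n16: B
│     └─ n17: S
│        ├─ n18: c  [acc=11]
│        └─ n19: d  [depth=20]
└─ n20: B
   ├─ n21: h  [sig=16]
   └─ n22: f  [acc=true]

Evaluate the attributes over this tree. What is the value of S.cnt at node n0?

5

1. n2.ok = 13  [13]
2. n2.depth = -9  [-9]
3. n3.cnt = 11  [A₀.ok + A₀.depth + 7]
4. n3.fin = true  [true]
5. n3.mk = true  [A₀.ok > 12]
6. n4.depth = 24  [terminal]
7. n5.wid = -6  [terminal]
8. n3.val = false  [d.depth > 24]
9. n7.wid = 7  [terminal]
10. n6.fin = "yy"  ["yy"]
11. n6.cnt = 10  [b.wid * 2 - 4]
12. n8.ok = -5  [A₀.ok - 18]
13. n8.depth = 18  [(if B.val then S.cnt else A₀.ok) + 5]
14. n9.wid = 11  [terminal]
15. n8.tag = true  [A.depth > 17]
16. n2.tag = true  [S.cnt > 9]
17. n11.ok = 25  [25]
18. n11.depth = 11  [11]
19. n12.wid = 4  [terminal]
20. n13.acc = 27  [terminal]
21. n14.sig = -8  [terminal]
22. n11.tag = true  [h.sig > -9]
23. n15.acc = 2  [terminal]
24. n10.fin = "kw"  ["kw"]
25. n10.cnt = -5  [c.acc - 7]
26. n16.cnt = 13  [S₁.cnt * -2 + 3]
27. n16.fin = false  [A.tag == false]
28. n16.mk = true  [S₁.cnt > -6]
29. n18.acc = 11  [terminal]
30. n19.depth = 20  [terminal]
31. n17.fin = "qx"  ["qx"]
32. n17.cnt = 10  [10]
33. n16.val = true  [S.cnt == 10]
34. n1.fin = "qn"  ["qn"]
35. n1.cnt = 20  [S₁.cnt + 25]
36. n20.cnt = -6  [S₁.cnt - 26]
37. n20.fin = false  [S₁.cnt > 20]
38. n20.mk = true  [S₁.cnt > 19]
39. n21.sig = 16  [terminal]
40. n22.acc = true  [terminal]
41. n20.val = false  [not f.acc]
42. n0.fin = "nq"  ["nq"]
43. n0.cnt = 5  [S₁.cnt - 15]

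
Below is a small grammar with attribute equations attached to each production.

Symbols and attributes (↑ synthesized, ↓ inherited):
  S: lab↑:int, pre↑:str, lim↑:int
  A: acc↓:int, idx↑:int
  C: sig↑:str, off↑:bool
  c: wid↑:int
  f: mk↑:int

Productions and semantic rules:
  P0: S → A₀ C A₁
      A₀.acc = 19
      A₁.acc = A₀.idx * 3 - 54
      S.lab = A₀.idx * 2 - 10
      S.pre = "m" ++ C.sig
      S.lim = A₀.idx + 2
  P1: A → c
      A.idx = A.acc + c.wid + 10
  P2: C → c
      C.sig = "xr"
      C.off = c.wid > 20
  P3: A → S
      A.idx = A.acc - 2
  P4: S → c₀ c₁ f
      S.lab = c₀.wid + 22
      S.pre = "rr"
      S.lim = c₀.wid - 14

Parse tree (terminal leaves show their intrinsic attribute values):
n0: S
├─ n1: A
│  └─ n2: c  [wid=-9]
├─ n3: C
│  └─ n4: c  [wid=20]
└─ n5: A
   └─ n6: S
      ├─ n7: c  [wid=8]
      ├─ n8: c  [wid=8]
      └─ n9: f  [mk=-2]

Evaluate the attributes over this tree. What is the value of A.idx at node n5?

4

1. n1.acc = 19  [19]
2. n2.wid = -9  [terminal]
3. n1.idx = 20  [A.acc + c.wid + 10]
4. n4.wid = 20  [terminal]
5. n3.sig = "xr"  ["xr"]
6. n3.off = false  [c.wid > 20]
7. n5.acc = 6  [A₀.idx * 3 - 54]
8. n7.wid = 8  [terminal]
9. n8.wid = 8  [terminal]
10. n9.mk = -2  [terminal]
11. n6.lab = 30  [c₀.wid + 22]
12. n6.pre = "rr"  ["rr"]
13. n6.lim = -6  [c₀.wid - 14]
14. n5.idx = 4  [A.acc - 2]
15. n0.lab = 30  [A₀.idx * 2 - 10]
16. n0.pre = "mxr"  ["m" ++ C.sig]
17. n0.lim = 22  [A₀.idx + 2]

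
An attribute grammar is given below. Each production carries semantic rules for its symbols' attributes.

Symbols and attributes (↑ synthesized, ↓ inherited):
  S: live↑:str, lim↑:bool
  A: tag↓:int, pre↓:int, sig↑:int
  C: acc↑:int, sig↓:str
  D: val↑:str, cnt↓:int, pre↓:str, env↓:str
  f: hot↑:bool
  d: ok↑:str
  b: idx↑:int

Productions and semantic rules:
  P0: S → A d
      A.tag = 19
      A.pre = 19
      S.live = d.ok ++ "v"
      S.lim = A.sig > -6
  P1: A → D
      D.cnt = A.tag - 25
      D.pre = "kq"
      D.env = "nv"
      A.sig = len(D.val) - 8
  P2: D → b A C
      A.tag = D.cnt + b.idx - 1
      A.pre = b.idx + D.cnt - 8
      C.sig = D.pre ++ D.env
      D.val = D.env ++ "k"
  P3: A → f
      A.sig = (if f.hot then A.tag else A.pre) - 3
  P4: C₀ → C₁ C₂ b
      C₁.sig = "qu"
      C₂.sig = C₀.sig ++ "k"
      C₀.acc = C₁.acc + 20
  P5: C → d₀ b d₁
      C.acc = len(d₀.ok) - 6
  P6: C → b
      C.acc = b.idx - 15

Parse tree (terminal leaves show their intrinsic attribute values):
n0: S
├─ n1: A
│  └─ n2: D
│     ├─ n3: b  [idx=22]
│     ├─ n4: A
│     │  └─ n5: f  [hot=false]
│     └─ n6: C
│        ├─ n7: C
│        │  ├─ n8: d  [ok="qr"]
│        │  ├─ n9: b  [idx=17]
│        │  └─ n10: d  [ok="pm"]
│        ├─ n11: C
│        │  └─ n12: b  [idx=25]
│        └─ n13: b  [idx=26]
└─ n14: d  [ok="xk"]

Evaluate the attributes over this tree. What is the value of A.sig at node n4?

5

1. n1.tag = 19  [19]
2. n1.pre = 19  [19]
3. n2.cnt = -6  [A.tag - 25]
4. n2.pre = "kq"  ["kq"]
5. n2.env = "nv"  ["nv"]
6. n3.idx = 22  [terminal]
7. n4.tag = 15  [D.cnt + b.idx - 1]
8. n4.pre = 8  [b.idx + D.cnt - 8]
9. n5.hot = false  [terminal]
10. n4.sig = 5  [(if f.hot then A.tag else A.pre) - 3]
11. n6.sig = "kqnv"  [D.pre ++ D.env]
12. n7.sig = "qu"  ["qu"]
13. n8.ok = "qr"  [terminal]
14. n9.idx = 17  [terminal]
15. n10.ok = "pm"  [terminal]
16. n7.acc = -4  [len(d₀.ok) - 6]
17. n11.sig = "kqnvk"  [C₀.sig ++ "k"]
18. n12.idx = 25  [terminal]
19. n11.acc = 10  [b.idx - 15]
20. n13.idx = 26  [terminal]
21. n6.acc = 16  [C₁.acc + 20]
22. n2.val = "nvk"  [D.env ++ "k"]
23. n1.sig = -5  [len(D.val) - 8]
24. n14.ok = "xk"  [terminal]
25. n0.live = "xkv"  [d.ok ++ "v"]
26. n0.lim = true  [A.sig > -6]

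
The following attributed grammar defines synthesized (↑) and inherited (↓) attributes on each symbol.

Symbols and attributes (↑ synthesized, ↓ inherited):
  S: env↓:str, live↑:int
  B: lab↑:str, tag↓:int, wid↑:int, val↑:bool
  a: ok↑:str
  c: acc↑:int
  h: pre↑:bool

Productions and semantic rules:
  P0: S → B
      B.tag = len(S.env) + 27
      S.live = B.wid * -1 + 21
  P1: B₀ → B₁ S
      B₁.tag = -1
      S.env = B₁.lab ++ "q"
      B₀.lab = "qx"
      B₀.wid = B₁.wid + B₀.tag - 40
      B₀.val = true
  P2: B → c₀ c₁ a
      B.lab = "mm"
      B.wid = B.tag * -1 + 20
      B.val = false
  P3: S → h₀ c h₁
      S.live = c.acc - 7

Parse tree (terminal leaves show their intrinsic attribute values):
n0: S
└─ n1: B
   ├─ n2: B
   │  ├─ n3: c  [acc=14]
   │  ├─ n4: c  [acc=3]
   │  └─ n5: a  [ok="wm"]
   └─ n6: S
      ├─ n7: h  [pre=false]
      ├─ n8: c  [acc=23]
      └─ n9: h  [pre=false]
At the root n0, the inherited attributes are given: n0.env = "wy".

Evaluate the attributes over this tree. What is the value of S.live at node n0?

1. n0.env = "wy"  [given at root]
2. n1.tag = 29  [len(S.env) + 27]
3. n2.tag = -1  [-1]
4. n3.acc = 14  [terminal]
5. n4.acc = 3  [terminal]
6. n5.ok = "wm"  [terminal]
7. n2.lab = "mm"  ["mm"]
8. n2.wid = 21  [B.tag * -1 + 20]
9. n2.val = false  [false]
10. n6.env = "mmq"  [B₁.lab ++ "q"]
11. n7.pre = false  [terminal]
12. n8.acc = 23  [terminal]
13. n9.pre = false  [terminal]
14. n6.live = 16  [c.acc - 7]
15. n1.lab = "qx"  ["qx"]
16. n1.wid = 10  [B₁.wid + B₀.tag - 40]
17. n1.val = true  [true]
18. n0.live = 11  [B.wid * -1 + 21]

11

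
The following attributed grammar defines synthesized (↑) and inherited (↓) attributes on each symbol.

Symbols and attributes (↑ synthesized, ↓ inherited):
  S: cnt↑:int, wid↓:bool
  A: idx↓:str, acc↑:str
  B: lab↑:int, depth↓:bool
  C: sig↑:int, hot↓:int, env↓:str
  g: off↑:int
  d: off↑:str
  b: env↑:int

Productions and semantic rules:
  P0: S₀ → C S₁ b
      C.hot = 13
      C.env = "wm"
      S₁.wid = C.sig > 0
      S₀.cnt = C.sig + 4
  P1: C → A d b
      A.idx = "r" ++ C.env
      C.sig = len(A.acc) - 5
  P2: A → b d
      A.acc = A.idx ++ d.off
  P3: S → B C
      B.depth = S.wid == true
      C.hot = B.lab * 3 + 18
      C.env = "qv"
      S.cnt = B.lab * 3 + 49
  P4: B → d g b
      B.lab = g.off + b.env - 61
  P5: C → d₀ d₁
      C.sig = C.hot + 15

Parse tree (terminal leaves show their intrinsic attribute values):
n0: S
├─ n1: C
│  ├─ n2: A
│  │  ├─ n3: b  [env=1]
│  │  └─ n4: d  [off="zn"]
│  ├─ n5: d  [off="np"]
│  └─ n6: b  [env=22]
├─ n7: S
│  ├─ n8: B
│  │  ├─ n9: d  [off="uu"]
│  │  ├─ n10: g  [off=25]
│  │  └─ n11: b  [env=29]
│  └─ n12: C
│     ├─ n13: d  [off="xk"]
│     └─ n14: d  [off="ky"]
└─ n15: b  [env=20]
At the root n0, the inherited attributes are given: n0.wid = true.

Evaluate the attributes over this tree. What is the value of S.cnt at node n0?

4

1. n0.wid = true  [given at root]
2. n1.hot = 13  [13]
3. n1.env = "wm"  ["wm"]
4. n2.idx = "rwm"  ["r" ++ C.env]
5. n3.env = 1  [terminal]
6. n4.off = "zn"  [terminal]
7. n2.acc = "rwmzn"  [A.idx ++ d.off]
8. n5.off = "np"  [terminal]
9. n6.env = 22  [terminal]
10. n1.sig = 0  [len(A.acc) - 5]
11. n7.wid = false  [C.sig > 0]
12. n8.depth = false  [S.wid == true]
13. n9.off = "uu"  [terminal]
14. n10.off = 25  [terminal]
15. n11.env = 29  [terminal]
16. n8.lab = -7  [g.off + b.env - 61]
17. n12.hot = -3  [B.lab * 3 + 18]
18. n12.env = "qv"  ["qv"]
19. n13.off = "xk"  [terminal]
20. n14.off = "ky"  [terminal]
21. n12.sig = 12  [C.hot + 15]
22. n7.cnt = 28  [B.lab * 3 + 49]
23. n15.env = 20  [terminal]
24. n0.cnt = 4  [C.sig + 4]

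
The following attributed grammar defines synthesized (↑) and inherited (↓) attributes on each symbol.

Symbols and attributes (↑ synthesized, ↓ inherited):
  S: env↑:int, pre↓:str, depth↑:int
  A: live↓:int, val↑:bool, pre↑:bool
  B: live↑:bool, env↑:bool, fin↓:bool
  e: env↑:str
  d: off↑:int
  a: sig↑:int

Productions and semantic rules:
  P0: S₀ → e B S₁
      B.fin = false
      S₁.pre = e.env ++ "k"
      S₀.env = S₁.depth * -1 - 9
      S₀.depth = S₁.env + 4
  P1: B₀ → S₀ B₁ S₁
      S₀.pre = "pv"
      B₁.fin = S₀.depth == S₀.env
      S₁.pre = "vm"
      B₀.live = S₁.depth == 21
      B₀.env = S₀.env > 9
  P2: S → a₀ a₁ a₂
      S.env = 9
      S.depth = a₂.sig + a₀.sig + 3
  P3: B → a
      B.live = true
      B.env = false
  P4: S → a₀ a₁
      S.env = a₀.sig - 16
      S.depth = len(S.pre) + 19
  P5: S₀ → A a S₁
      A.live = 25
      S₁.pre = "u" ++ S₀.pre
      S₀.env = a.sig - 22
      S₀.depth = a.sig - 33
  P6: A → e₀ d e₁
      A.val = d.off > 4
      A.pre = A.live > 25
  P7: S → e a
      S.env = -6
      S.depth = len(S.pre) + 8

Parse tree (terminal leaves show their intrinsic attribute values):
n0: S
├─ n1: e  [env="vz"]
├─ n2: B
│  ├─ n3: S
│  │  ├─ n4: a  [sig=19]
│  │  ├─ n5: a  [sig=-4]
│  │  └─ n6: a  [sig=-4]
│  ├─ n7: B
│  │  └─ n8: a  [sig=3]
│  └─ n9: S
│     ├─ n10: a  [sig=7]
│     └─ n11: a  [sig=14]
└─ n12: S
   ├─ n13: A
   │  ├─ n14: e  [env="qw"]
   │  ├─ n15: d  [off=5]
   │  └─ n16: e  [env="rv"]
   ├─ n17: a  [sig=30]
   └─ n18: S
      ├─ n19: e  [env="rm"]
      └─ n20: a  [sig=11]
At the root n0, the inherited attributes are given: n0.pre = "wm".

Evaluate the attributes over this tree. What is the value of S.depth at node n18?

1. n0.pre = "wm"  [given at root]
2. n1.env = "vz"  [terminal]
3. n2.fin = false  [false]
4. n3.pre = "pv"  ["pv"]
5. n4.sig = 19  [terminal]
6. n5.sig = -4  [terminal]
7. n6.sig = -4  [terminal]
8. n3.env = 9  [9]
9. n3.depth = 18  [a₂.sig + a₀.sig + 3]
10. n7.fin = false  [S₀.depth == S₀.env]
11. n8.sig = 3  [terminal]
12. n7.live = true  [true]
13. n7.env = false  [false]
14. n9.pre = "vm"  ["vm"]
15. n10.sig = 7  [terminal]
16. n11.sig = 14  [terminal]
17. n9.env = -9  [a₀.sig - 16]
18. n9.depth = 21  [len(S.pre) + 19]
19. n2.live = true  [S₁.depth == 21]
20. n2.env = false  [S₀.env > 9]
21. n12.pre = "vzk"  [e.env ++ "k"]
22. n13.live = 25  [25]
23. n14.env = "qw"  [terminal]
24. n15.off = 5  [terminal]
25. n16.env = "rv"  [terminal]
26. n13.val = true  [d.off > 4]
27. n13.pre = false  [A.live > 25]
28. n17.sig = 30  [terminal]
29. n18.pre = "uvzk"  ["u" ++ S₀.pre]
30. n19.env = "rm"  [terminal]
31. n20.sig = 11  [terminal]
32. n18.env = -6  [-6]
33. n18.depth = 12  [len(S.pre) + 8]
34. n12.env = 8  [a.sig - 22]
35. n12.depth = -3  [a.sig - 33]
36. n0.env = -6  [S₁.depth * -1 - 9]
37. n0.depth = 12  [S₁.env + 4]

12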